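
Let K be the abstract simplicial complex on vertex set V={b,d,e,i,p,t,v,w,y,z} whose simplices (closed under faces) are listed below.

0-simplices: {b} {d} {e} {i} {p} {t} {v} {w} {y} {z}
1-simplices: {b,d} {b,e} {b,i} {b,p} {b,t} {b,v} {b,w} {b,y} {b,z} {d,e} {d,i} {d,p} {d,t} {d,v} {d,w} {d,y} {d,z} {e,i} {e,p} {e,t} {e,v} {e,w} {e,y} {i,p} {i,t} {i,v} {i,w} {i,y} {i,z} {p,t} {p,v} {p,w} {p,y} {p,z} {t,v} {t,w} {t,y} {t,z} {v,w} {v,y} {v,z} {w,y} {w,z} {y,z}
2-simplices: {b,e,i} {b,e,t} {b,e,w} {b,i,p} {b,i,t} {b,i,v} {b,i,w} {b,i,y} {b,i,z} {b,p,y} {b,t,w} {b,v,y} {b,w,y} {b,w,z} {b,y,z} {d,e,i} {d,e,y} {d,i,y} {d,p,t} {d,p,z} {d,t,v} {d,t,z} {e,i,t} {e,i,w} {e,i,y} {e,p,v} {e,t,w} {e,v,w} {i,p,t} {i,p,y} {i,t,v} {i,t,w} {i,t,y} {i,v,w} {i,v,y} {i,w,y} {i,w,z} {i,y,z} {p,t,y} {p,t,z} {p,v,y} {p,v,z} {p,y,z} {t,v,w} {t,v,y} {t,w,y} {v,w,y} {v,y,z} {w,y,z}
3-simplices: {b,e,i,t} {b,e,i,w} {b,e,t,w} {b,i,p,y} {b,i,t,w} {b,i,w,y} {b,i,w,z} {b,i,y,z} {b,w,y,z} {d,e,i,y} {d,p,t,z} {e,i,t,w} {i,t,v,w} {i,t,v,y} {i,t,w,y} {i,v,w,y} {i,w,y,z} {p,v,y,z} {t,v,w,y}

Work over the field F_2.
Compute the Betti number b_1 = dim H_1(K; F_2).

b_1=4

n_0=10 n_1=44 n_2=49 n_3=19  [Z2]
∂1: piv[bd,be,bi,bp,bt,bv,bw,by,bz] rk=9  ker:de,di,dp,dt,dv,dw,dy,dz,ei,ep,et,ev,ew,ey,ip,it,iv,iw,iy,iz,pt,pv,pw,py,pz,tv,tw,ty,tz,vw,vy,vz,wy,wz,yz
∂2: piv[bei,bet,bew,bip,bit,biv,biw,biy,biz,bpy,btw,bvy,bwy,bwz,byz,dei,dey,diy,dpt,dpz,dtv,dtz,epv,evw,ipt,itv,ity,ivw,pvy,pvz,pyz] rk=31  ker:eit,eiw,eiy,etw,ipy,itw,ivy,iwy,iwz,iyz,pty,ptz,tvw,tvy,twy,vwy,vyz,wyz
∂3: piv[beit,beiw,betw,bipy,bitw,biwy,biwz,biyz,bwyz,deiy,dptz,itvw,itvy,itwy,ivwy,pvyz] rk=16  ker:eitw,iwyz,tvwy
b_1=(44−9)−31=4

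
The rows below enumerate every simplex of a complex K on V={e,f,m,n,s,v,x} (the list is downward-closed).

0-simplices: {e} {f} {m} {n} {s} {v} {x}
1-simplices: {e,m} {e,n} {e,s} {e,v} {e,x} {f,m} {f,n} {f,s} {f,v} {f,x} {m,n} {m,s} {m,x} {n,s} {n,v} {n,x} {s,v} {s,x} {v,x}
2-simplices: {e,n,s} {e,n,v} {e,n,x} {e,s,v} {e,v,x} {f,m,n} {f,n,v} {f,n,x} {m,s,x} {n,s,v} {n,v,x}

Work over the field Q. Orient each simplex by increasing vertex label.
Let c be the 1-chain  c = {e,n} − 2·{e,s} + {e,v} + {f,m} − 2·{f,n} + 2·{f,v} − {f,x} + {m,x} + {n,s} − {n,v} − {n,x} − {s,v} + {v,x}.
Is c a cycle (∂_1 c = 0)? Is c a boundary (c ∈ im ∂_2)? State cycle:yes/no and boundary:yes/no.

cycle:yes boundary:no

n_0=7 n_1=19 n_2=11  [Q]
∂1: piv[em,en,es,ev,ex,fm] rk=6  ker:fn,fs,fv,fx,mn,ms,mx,ns,nv,nx,sv,sx,vx
∂2: piv[ens,env,enx,esv,evx,fmn,fnv,fnx,msx] rk=9  ker:nsv,nvx
∂1c = 0
c vs im∂2: residual ≠ 0 ⇒ not boundary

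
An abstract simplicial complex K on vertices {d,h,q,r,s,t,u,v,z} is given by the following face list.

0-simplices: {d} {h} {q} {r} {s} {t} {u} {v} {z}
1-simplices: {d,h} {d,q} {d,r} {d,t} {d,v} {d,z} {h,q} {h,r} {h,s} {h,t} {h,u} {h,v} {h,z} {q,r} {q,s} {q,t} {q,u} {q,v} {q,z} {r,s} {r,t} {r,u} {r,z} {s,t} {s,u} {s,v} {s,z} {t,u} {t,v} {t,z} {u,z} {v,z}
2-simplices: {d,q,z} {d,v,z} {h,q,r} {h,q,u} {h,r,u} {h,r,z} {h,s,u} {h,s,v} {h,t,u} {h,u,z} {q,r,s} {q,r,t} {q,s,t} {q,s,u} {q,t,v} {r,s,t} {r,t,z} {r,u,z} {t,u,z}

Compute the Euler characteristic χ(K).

χ(K)=-4

n_0=9 n_1=32 n_2=19
χ=+9−32+19=-4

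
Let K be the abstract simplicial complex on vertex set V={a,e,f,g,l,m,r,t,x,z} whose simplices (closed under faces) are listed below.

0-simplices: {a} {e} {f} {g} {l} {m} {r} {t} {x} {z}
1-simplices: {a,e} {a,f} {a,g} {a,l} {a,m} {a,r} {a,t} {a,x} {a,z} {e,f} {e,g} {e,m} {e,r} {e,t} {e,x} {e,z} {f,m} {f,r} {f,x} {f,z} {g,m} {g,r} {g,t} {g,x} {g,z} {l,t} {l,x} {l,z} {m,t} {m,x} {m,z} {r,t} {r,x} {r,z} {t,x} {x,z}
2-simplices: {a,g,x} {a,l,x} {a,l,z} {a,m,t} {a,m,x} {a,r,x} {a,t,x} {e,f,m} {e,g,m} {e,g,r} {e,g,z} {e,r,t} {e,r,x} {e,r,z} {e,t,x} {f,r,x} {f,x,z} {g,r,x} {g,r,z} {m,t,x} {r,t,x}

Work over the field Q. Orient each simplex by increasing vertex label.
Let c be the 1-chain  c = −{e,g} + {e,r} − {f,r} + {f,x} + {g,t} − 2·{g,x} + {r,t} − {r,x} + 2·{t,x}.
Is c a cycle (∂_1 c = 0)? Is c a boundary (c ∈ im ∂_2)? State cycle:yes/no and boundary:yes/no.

n_0=10 n_1=36 n_2=21  [Q]
∂1: piv[ae,af,ag,al,am,ar,at,ax,az] rk=9  ker:ef,eg,em,er,et,ex,ez,fm,fr,fx,fz,gm,gr,gt,gx,gz,lt,lx,lz,mt,mx,mz,rt,rx,rz,tx,xz
∂2: piv[agx,alx,alz,amt,amx,arx,atx,efm,egm,egr,egz,ert,erx,erz,etx,frx,fxz,grx] rk=18  ker:grz,mtx,rtx
∂1c = 0
c vs im∂2: residual ≠ 0 ⇒ not boundary

cycle:yes boundary:no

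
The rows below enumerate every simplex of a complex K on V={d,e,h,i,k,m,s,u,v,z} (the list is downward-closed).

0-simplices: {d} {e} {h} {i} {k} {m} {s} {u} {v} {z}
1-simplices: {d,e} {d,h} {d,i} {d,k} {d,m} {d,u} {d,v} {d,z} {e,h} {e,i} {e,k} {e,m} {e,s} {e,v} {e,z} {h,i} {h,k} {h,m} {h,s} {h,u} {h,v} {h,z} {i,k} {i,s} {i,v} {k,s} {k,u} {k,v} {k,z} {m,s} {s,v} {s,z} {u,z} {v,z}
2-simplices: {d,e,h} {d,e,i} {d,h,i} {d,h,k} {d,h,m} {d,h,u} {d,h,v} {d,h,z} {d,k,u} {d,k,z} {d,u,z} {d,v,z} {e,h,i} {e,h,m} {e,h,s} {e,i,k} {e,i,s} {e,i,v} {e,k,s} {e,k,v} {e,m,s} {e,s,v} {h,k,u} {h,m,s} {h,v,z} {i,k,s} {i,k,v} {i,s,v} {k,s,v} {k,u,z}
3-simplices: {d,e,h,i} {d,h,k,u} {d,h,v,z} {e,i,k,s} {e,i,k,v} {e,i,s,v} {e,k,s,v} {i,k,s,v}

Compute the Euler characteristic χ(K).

n_0=10 n_1=34 n_2=30 n_3=8
χ=+10−34+30−8=-2

χ(K)=-2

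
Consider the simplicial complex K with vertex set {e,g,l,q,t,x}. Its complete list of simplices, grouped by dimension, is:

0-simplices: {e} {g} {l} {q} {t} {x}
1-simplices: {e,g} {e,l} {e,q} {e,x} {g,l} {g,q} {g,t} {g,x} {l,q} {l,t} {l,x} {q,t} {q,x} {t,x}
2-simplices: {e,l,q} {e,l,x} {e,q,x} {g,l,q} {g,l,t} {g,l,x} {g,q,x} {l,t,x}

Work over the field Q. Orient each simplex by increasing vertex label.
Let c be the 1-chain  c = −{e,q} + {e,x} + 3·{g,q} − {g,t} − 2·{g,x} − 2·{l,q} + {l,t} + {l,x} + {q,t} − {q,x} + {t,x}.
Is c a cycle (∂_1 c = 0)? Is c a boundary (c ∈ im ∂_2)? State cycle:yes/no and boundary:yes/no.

cycle:yes boundary:no

n_0=6 n_1=14 n_2=8  [Q]
∂1: piv[eg,el,eq,ex,gt] rk=5  ker:gl,gq,gx,lq,lt,lx,qt,qx,tx
∂2: piv[elq,elx,eqx,glq,glt,glx,ltx] rk=7  ker:gqx
∂1c = 0
c vs im∂2: residual ≠ 0 ⇒ not boundary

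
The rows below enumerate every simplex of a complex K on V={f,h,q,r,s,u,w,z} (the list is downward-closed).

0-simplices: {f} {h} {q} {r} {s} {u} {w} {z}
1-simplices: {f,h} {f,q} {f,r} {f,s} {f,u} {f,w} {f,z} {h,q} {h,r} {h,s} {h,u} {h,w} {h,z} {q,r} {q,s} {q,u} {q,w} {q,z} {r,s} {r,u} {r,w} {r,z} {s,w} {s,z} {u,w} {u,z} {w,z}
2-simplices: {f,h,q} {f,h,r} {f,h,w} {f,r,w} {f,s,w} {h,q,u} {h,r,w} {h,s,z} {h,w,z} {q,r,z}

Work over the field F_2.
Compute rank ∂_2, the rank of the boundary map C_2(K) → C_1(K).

n_0=8 n_1=27 n_2=10  [Z2]
∂1: piv[fh,fq,fr,fs,fu,fw,fz] rk=7  ker:hq,hr,hs,hu,hw,hz,qr,qs,qu,qw,qz,rs,ru,rw,rz,sw,sz,uw,uz,wz
∂2: piv[fhq,fhr,fhw,frw,fsw,hqu,hsz,hwz,qrz] rk=9  ker:hrw
rk∂_2=9

rank∂_2=9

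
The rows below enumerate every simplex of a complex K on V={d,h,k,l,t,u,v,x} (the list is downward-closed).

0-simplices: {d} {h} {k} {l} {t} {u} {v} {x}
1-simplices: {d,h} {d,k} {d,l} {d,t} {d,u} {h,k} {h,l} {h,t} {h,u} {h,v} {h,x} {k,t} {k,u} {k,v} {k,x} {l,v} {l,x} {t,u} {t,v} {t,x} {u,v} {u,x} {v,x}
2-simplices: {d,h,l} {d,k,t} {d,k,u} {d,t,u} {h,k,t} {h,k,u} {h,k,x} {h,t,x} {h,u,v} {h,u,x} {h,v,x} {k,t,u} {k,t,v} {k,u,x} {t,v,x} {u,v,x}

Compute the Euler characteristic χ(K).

χ(K)=1

n_0=8 n_1=23 n_2=16
χ=+8−23+16=1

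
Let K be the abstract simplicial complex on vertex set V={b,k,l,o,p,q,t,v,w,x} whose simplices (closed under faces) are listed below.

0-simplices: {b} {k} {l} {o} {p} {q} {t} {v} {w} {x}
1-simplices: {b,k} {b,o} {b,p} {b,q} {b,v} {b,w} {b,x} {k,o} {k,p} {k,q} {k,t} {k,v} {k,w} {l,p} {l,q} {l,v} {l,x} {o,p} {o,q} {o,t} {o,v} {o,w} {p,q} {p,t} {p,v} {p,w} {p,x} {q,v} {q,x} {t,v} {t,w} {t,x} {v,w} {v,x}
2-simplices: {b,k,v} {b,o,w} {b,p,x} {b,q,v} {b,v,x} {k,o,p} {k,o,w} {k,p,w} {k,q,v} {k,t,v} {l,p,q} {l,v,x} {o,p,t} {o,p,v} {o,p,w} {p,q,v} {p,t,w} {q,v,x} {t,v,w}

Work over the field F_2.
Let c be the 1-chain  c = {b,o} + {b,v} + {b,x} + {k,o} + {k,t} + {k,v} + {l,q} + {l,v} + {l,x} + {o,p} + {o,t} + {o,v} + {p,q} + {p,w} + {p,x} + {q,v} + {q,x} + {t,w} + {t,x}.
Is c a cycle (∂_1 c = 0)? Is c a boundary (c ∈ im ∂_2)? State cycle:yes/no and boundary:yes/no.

n_0=10 n_1=34 n_2=19  [Z2]
∂1: piv[bk,bo,bp,bq,bv,bw,bx,kt,lp] rk=9  ker:ko,kp,kq,kv,kw,lq,lv,lx,op,oq,ot,ov,ow,pq,pt,pv,pw,px,qv,qx,tv,tw,tx,vw,vx
∂2: piv[bkv,bow,bpx,bqv,bvx,kop,kow,kpw,kqv,ktv,lpq,lvx,opt,opv,pqv,ptw,qvx,tvw] rk=18  ker:opw
∂1c = {b} + {k} + {l} + {o} + {v} + {x}

cycle:no boundary:no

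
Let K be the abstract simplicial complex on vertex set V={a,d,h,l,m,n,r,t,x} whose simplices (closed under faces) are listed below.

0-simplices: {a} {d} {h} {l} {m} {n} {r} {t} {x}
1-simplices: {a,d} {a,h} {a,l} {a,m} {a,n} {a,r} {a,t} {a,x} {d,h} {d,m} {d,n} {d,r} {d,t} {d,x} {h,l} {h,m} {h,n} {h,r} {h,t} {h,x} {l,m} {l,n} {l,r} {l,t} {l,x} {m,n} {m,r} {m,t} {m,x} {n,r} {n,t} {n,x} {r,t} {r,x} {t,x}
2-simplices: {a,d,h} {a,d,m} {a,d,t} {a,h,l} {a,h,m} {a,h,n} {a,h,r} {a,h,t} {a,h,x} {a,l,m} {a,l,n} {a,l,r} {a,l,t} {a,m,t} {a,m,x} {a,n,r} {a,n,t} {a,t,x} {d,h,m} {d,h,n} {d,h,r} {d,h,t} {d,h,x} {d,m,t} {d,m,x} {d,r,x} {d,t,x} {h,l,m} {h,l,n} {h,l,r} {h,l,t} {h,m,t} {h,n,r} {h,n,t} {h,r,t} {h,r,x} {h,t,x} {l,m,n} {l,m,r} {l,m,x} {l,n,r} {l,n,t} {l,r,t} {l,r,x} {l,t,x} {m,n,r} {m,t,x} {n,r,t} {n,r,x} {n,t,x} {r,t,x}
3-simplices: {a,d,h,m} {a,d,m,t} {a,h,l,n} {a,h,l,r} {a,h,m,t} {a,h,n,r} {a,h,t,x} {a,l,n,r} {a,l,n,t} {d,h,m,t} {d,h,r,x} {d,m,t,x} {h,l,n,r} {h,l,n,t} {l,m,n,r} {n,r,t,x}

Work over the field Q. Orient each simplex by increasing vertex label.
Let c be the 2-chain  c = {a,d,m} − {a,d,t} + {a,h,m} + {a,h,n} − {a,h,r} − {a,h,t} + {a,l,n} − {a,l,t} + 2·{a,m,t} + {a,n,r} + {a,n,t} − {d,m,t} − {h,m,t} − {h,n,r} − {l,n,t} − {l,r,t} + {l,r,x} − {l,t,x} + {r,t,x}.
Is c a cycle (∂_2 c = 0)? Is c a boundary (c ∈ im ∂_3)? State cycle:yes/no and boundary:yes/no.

n_0=9 n_1=35 n_2=51 n_3=16  [Q]
∂1: piv[ad,ah,al,am,an,ar,at,ax] rk=8  ker:dh,dm,dn,dr,dt,dx,hl,hm,hn,hr,ht,hx,lm,ln,lr,lt,lx,mn,mr,mt,mx,nr,nt,nx,rt,rx,tx
∂2: piv[adh,adm,adt,ahl,ahm,ahn,ahr,aht,ahx,alm,aln,alr,alt,amt,amx,anr,ant,atx,dhn,dhr,dhx,drx,hrt,lmn,lmr,lmx,nrx] rk=27  ker:dhm,dht,dmt,dmx,dtx,hlm,hln,hlr,hlt,hmt,hnr,hnt,hrx,htx,lnr,lnt,lrt,lrx,ltx,mnr,mtx,nrt,ntx,rtx
∂3: piv[adhm,admt,ahln,ahlr,ahmt,ahnr,ahtx,alnr,alnt,dhmt,dhrx,dmtx,hlnt,lmnr,nrtx] rk=15  ker:hlnr
∂2c = 0
c vs im∂3: residual ≠ 0 ⇒ not boundary

cycle:yes boundary:no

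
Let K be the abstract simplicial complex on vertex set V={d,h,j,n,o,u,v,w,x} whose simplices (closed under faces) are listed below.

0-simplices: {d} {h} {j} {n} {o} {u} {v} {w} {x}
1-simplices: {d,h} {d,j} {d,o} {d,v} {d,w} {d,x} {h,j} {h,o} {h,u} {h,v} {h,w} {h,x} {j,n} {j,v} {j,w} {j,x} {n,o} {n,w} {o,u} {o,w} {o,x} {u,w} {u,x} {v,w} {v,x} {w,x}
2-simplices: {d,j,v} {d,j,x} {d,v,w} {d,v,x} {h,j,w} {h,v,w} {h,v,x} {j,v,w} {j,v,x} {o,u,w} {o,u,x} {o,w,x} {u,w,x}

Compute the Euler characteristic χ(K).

n_0=9 n_1=26 n_2=13
χ=+9−26+13=-4

χ(K)=-4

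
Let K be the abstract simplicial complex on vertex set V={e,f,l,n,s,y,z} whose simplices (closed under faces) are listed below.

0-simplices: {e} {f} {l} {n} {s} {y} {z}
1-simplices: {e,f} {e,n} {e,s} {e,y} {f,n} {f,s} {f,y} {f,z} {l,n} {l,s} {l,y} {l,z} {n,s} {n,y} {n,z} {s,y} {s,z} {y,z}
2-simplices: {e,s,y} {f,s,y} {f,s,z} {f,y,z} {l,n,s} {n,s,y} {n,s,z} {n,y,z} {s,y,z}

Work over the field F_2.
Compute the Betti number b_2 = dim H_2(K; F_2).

b_2=2

n_0=7 n_1=18 n_2=9  [Z2]
∂1: piv[ef,en,es,ey,fz,ln] rk=6  ker:fn,fs,fy,ls,ly,lz,ns,ny,nz,sy,sz,yz
∂2: piv[esy,fsy,fsz,fyz,lns,nsy,nsz] rk=7  ker:nyz,syz
b_2=(9−7)−0=2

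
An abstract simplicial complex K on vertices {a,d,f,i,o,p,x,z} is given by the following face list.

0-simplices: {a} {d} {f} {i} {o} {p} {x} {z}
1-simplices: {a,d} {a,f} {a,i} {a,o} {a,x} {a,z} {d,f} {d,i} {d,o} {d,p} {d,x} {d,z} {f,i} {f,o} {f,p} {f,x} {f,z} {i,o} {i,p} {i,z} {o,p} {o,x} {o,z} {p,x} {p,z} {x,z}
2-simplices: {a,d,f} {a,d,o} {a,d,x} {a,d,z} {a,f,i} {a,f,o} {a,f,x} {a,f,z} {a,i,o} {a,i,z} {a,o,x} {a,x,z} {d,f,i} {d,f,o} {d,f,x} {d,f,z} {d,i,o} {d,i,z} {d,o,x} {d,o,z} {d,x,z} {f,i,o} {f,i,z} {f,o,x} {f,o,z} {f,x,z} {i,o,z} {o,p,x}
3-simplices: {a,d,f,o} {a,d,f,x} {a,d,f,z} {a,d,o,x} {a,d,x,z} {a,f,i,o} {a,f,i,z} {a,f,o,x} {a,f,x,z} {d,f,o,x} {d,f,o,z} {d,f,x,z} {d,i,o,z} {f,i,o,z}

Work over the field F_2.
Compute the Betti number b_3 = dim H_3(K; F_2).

n_0=8 n_1=26 n_2=28 n_3=14  [Z2]
∂1: piv[ad,af,ai,ao,ax,az,dp] rk=7  ker:df,di,do,dx,dz,fi,fo,fp,fx,fz,io,ip,iz,op,ox,oz,px,pz,xz
∂2: piv[adf,ado,adx,adz,afi,afo,afx,afz,aio,aiz,aox,axz,dfi,doz,opx] rk=15  ker:dfo,dfx,dfz,dio,diz,dox,dxz,fio,fiz,fox,foz,fxz,ioz
∂3: piv[adfo,adfx,adfz,adox,adxz,afio,afiz,afox,afxz,dfoz,dioz,fioz] rk=12  ker:dfox,dfxz
b_3=(14−12)−0=2

b_3=2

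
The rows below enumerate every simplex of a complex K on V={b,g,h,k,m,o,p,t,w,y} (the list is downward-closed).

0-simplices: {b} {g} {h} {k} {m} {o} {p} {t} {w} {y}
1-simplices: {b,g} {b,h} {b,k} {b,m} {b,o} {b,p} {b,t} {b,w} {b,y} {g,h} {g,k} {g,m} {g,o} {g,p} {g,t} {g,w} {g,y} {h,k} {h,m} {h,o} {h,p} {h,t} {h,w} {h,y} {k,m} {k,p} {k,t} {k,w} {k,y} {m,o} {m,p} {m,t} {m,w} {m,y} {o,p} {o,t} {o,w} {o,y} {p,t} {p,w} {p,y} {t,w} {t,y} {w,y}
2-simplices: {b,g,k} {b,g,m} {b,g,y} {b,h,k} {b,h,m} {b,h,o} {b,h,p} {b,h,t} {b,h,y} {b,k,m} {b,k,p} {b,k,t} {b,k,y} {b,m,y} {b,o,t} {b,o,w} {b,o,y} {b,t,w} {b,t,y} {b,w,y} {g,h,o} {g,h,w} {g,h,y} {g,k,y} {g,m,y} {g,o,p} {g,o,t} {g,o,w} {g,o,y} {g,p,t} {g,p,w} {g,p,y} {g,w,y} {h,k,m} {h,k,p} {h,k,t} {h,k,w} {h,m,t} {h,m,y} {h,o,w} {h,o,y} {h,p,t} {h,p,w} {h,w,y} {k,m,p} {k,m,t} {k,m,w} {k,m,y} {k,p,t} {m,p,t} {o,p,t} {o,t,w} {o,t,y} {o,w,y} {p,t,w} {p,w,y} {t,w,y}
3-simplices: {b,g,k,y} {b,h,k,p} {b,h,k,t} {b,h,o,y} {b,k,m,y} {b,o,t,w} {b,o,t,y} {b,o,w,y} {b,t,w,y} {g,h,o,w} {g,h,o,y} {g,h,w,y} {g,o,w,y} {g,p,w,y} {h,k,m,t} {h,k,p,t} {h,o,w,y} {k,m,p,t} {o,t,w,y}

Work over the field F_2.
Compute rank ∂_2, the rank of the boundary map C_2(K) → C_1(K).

rank∂_2=34

n_0=10 n_1=44 n_2=57 n_3=19  [Z2]
∂1: piv[bg,bh,bk,bm,bo,bp,bt,bw,by] rk=9  ker:gh,gk,gm,go,gp,gt,gw,gy,hk,hm,ho,hp,ht,hw,hy,km,kp,kt,kw,ky,mo,mp,mt,mw,my,op,ot,ow,oy,pt,pw,py,tw,ty,wy
∂2: piv[bgk,bgm,bgy,bhk,bhm,bho,bhp,bht,bhy,bkm,bkp,bkt,bky,bmy,bot,bow,boy,btw,bty,bwy,gho,ghw,ghy,gop,got,gow,gpt,gpw,gpy,hkw,hmt,hpt,kmp,kmw] rk=34  ker:gky,gmy,goy,gwy,hkm,hkp,hkt,hmy,how,hoy,hpw,hwy,kmt,kmy,kpt,mpt,opt,otw,oty,owy,ptw,pwy,twy
∂3: piv[bgky,bhkp,bhkt,bhoy,bkmy,botw,boty,bowy,btwy,ghow,ghoy,ghwy,gowy,gpwy,hkmt,hkpt,kmpt] rk=17  ker:howy,otwy
rk∂_2=34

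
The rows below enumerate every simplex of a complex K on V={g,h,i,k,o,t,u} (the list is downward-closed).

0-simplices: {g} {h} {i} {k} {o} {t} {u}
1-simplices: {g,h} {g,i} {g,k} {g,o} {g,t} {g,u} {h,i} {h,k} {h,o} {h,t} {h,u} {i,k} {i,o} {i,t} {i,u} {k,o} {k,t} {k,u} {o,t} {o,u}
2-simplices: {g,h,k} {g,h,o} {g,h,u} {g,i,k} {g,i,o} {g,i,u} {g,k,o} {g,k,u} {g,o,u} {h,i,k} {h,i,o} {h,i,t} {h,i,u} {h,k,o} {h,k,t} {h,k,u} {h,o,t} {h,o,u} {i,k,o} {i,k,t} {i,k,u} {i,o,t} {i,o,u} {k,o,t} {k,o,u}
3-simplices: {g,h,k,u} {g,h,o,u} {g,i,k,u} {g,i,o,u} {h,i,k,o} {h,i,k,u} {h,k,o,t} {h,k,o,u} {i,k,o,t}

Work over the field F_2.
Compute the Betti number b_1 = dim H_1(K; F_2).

b_1=1

n_0=7 n_1=20 n_2=25 n_3=9  [Z2]
∂1: piv[gh,gi,gk,go,gt,gu] rk=6  ker:hi,hk,ho,ht,hu,ik,io,it,iu,ko,kt,ku,ot,ou
∂2: piv[ghk,gho,ghu,gik,gio,giu,gko,gku,gou,hik,hit,hkt,hot] rk=13  ker:hio,hiu,hko,hku,hou,iko,ikt,iku,iot,iou,kot,kou
∂3: piv[ghku,ghou,giku,giou,hiko,hiku,hkot,hkou,ikot] rk=9
b_1=(20−6)−13=1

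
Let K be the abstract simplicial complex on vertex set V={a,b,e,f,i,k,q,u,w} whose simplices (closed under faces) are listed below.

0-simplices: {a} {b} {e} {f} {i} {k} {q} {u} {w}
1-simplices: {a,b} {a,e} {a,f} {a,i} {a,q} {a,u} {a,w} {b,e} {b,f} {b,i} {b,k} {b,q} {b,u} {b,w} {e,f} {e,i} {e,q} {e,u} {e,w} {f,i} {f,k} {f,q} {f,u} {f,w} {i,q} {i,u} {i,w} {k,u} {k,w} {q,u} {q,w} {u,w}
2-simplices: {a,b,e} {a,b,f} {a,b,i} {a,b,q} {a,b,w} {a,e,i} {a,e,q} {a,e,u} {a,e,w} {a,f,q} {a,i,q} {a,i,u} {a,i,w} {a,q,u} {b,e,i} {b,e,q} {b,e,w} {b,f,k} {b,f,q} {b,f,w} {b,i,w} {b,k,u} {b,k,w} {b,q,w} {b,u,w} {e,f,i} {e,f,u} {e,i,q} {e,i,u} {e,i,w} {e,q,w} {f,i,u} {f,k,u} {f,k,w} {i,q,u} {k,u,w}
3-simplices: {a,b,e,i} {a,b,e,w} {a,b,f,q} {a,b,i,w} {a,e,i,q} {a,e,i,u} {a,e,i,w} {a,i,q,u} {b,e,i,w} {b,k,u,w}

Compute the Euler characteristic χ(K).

χ(K)=3

n_0=9 n_1=32 n_2=36 n_3=10
χ=+9−32+36−10=3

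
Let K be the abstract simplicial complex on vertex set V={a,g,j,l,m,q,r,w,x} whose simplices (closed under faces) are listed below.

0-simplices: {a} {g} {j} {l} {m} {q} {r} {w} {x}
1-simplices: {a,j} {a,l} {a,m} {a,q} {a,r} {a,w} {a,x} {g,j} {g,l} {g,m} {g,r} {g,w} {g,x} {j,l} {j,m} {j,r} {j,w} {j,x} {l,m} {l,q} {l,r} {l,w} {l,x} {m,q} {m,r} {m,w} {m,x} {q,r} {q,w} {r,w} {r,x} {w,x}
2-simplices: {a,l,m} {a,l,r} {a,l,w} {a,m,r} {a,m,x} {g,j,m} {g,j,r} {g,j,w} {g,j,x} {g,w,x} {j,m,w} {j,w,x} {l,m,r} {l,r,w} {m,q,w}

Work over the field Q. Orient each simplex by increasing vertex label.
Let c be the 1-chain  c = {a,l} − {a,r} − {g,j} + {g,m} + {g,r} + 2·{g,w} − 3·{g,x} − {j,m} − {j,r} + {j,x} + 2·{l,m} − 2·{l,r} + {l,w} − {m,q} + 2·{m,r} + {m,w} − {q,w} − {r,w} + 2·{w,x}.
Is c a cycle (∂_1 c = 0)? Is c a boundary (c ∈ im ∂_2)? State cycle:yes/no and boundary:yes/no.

n_0=9 n_1=32 n_2=15  [Q]
∂1: piv[aj,al,am,aq,ar,aw,ax,gj] rk=8  ker:gl,gm,gr,gw,gx,jl,jm,jr,jw,jx,lm,lq,lr,lw,lx,mq,mr,mw,mx,qr,qw,rw,rx,wx
∂2: piv[alm,alr,alw,amr,amx,gjm,gjr,gjw,gjx,gwx,jmw,lrw,mqw] rk=13  ker:jwx,lmr
∂1c = 0
c vs im∂2: reduces to 0 ⇒ boundary

cycle:yes boundary:yes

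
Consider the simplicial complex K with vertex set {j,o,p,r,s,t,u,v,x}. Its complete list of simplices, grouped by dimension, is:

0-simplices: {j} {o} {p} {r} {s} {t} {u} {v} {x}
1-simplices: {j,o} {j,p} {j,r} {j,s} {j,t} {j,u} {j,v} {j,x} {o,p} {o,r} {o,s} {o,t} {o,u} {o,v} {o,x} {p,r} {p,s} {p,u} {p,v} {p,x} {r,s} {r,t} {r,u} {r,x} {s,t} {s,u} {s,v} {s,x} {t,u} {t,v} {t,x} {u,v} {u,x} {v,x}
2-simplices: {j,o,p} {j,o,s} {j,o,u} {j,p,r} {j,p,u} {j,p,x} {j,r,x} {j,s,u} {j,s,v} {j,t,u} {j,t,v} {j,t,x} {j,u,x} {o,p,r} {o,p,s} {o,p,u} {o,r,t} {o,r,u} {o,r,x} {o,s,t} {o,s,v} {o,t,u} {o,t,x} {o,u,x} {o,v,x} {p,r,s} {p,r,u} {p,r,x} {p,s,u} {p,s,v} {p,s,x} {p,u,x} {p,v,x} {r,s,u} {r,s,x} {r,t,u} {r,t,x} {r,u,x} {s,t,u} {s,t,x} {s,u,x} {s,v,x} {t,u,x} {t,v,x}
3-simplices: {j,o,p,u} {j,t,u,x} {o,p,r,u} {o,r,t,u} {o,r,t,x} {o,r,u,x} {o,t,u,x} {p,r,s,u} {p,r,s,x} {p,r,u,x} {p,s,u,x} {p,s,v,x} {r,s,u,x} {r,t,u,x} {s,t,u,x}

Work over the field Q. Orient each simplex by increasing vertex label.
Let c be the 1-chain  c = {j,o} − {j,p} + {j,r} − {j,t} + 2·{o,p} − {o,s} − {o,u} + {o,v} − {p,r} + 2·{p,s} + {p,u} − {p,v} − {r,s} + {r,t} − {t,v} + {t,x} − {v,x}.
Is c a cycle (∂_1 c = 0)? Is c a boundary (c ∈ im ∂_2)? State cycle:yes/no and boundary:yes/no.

n_0=9 n_1=34 n_2=44 n_3=15  [Q]
∂1: piv[jo,jp,jr,js,jt,ju,jv,jx] rk=8  ker:op,or,os,ot,ou,ov,ox,pr,ps,pu,pv,px,rs,rt,ru,rx,st,su,sv,sx,tu,tv,tx,uv,ux,vx
∂2: piv[jop,jos,jou,jpr,jpu,jpx,jrx,jsu,jsv,jtu,jtv,jtx,jux,opr,ops,ort,oru,orx,ost,osv,otu,ovx,prs,psv,psx] rk=25  ker:opu,otx,oux,pru,prx,psu,pux,pvx,rsu,rsx,rtu,rtx,rux,stu,stx,sux,svx,tux,tvx
∂3: piv[jopu,jtux,opru,ortu,ortx,orux,otux,prsu,prsx,prux,psux,psvx,stux] rk=13  ker:rsux,rtux
∂1c = 0
c vs im∂2: reduces to 0 ⇒ boundary

cycle:yes boundary:yes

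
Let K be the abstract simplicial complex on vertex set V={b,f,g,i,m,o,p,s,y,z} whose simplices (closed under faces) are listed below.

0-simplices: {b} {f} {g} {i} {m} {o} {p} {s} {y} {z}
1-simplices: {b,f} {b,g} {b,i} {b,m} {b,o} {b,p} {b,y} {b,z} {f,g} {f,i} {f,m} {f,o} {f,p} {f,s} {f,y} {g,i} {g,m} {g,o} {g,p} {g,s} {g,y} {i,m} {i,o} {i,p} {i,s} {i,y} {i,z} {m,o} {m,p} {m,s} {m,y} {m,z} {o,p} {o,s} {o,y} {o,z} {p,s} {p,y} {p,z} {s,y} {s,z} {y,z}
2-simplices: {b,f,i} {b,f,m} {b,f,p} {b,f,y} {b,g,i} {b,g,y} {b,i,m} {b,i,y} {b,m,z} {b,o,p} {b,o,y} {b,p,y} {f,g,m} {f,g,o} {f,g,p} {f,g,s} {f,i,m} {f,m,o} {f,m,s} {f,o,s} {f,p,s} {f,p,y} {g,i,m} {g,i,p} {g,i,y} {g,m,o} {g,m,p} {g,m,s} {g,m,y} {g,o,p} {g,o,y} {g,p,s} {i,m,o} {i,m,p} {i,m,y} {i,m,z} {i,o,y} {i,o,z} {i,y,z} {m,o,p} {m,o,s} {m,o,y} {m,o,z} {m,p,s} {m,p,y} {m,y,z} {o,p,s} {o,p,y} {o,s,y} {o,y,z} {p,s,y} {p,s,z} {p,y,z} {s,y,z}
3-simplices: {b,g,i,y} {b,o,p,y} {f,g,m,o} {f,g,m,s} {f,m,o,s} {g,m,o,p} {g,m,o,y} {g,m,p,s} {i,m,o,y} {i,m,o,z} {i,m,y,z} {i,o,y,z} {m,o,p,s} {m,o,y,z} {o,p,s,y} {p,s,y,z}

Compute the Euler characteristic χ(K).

n_0=10 n_1=42 n_2=54 n_3=16
χ=+10−42+54−16=6

χ(K)=6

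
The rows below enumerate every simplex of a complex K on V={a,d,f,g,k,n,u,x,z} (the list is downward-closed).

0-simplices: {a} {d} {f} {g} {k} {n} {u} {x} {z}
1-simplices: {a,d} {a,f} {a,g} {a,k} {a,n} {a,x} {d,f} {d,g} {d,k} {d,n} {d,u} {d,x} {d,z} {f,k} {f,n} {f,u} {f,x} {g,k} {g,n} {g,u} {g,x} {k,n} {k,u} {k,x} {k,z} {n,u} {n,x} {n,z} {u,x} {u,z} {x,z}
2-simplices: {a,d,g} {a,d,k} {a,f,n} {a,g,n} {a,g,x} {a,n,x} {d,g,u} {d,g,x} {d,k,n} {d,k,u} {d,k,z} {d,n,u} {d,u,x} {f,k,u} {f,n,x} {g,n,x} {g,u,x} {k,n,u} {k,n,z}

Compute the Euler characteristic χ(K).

n_0=9 n_1=31 n_2=19
χ=+9−31+19=-3

χ(K)=-3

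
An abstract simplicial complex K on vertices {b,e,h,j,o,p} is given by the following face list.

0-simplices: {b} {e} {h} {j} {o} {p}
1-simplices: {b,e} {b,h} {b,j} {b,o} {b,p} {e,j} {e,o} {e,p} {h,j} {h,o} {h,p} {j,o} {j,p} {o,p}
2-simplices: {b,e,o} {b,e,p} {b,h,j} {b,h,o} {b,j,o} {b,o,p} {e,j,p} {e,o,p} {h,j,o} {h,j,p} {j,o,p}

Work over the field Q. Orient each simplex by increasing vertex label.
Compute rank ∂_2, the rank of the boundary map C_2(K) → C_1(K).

rank∂_2=9

n_0=6 n_1=14 n_2=11  [Q]
∂1: piv[be,bh,bj,bo,bp] rk=5  ker:ej,eo,ep,hj,ho,hp,jo,jp,op
∂2: piv[beo,bep,bhj,bho,bjo,bop,ejp,hjp,jop] rk=9  ker:eop,hjo
rk∂_2=9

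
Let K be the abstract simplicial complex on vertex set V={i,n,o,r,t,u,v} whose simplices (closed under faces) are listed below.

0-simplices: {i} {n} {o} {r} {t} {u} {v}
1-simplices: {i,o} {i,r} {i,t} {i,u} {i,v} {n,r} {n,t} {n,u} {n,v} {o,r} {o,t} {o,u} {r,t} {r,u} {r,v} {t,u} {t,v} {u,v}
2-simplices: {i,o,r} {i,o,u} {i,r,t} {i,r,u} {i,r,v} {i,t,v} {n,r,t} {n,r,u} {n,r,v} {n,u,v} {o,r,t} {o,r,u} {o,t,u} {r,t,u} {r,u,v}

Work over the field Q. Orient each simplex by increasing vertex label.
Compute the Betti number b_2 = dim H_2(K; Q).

n_0=7 n_1=18 n_2=15  [Q]
∂1: piv[io,ir,it,iu,iv,nr] rk=6  ker:nt,nu,nv,or,ot,ou,rt,ru,rv,tu,tv,uv
∂2: piv[ior,iou,irt,iru,irv,itv,nrt,nru,nrv,nuv,ort,otu] rk=12  ker:oru,rtu,ruv
b_2=(15−12)−0=3

b_2=3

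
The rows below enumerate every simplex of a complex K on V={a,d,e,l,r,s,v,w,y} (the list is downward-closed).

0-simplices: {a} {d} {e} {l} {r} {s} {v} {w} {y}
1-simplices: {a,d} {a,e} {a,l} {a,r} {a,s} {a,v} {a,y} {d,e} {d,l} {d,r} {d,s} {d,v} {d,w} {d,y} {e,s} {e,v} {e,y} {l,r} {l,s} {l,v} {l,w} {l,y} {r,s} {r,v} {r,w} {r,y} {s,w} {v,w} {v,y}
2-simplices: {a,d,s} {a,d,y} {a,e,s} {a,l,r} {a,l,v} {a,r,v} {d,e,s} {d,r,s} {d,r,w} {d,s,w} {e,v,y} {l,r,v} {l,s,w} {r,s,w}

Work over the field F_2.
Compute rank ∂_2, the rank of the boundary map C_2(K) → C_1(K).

rank∂_2=12

n_0=9 n_1=29 n_2=14  [Z2]
∂1: piv[ad,ae,al,ar,as,av,ay,dw] rk=8  ker:de,dl,dr,ds,dv,dy,es,ev,ey,lr,ls,lv,lw,ly,rs,rv,rw,ry,sw,vw,vy
∂2: piv[ads,ady,aes,alr,alv,arv,des,drs,drw,dsw,evy,lsw] rk=12  ker:lrv,rsw
rk∂_2=12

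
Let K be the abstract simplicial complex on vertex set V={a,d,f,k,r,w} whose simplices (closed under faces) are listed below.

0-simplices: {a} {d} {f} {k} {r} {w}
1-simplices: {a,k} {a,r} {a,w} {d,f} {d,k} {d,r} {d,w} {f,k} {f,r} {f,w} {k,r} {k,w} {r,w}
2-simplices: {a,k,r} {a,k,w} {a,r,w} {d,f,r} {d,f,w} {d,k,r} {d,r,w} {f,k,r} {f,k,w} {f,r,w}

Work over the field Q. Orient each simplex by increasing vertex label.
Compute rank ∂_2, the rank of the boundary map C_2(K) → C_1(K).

n_0=6 n_1=13 n_2=10  [Q]
∂1: piv[ak,ar,aw,df,dk] rk=5  ker:dr,dw,fk,fr,fw,kr,kw,rw
∂2: piv[akr,akw,arw,dfr,dfw,dkr,drw,fkr] rk=8  ker:fkw,frw
rk∂_2=8

rank∂_2=8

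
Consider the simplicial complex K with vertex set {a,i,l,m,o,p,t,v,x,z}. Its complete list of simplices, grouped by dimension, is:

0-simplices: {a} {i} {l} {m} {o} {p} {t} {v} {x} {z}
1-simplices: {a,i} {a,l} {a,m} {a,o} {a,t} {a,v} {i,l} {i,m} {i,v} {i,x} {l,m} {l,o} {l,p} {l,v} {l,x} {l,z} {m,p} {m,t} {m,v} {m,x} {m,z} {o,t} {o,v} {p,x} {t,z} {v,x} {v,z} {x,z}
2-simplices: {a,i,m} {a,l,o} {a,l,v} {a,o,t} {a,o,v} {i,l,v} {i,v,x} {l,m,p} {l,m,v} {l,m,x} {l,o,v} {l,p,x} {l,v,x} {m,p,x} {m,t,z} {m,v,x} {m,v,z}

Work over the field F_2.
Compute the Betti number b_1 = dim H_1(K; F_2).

n_0=10 n_1=28 n_2=17  [Z2]
∂1: piv[ai,al,am,ao,at,av,ix,lp,lz] rk=9  ker:il,im,iv,lm,lo,lv,lx,mp,mt,mv,mx,mz,ot,ov,px,tz,vx,vz,xz
∂2: piv[aim,alo,alv,aot,aov,ilv,ivx,lmp,lmv,lmx,lpx,lvx,mtz,mvz] rk=14  ker:lov,mpx,mvx
b_1=(28−9)−14=5

b_1=5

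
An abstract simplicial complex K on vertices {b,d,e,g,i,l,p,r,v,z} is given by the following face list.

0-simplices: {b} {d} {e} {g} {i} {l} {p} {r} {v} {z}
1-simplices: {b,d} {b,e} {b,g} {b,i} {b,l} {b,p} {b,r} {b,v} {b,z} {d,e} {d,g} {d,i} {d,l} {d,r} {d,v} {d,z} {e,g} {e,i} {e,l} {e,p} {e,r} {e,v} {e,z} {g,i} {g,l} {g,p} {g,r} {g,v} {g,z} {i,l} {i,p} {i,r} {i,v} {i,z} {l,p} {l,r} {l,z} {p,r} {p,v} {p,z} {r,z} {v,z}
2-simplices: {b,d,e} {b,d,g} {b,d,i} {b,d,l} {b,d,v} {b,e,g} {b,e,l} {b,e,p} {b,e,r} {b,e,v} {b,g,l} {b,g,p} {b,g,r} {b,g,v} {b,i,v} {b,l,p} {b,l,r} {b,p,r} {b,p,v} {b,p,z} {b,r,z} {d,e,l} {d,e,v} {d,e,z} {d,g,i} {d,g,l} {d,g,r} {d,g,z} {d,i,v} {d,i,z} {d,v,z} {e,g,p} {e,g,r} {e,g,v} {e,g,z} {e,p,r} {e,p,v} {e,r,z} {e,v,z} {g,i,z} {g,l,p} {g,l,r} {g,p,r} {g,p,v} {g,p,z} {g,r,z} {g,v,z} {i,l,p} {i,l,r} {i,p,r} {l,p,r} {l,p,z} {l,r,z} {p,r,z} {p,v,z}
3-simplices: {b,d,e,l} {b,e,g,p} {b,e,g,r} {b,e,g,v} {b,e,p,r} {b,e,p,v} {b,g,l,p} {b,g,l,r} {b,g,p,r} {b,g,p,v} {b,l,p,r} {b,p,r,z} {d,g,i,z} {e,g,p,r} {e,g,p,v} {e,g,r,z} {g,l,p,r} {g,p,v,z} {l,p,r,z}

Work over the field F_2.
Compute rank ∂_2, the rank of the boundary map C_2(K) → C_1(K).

n_0=10 n_1=42 n_2=55 n_3=19  [Z2]
∂1: piv[bd,be,bg,bi,bl,bp,br,bv,bz] rk=9  ker:de,dg,di,dl,dr,dv,dz,eg,ei,el,ep,er,ev,ez,gi,gl,gp,gr,gv,gz,il,ip,ir,iv,iz,lp,lr,lz,pr,pv,pz,rz,vz
∂2: piv[bde,bdg,bdi,bdl,bdv,beg,bel,bep,ber,bev,bgl,bgp,bgr,bgv,biv,blp,blr,bpr,bpv,bpz,brz,dez,dgi,dgr,dgz,diz,dvz,erz,ilp,ilr,lpz] rk=31  ker:del,dev,dgl,div,egp,egr,egv,egz,epr,epv,evz,giz,glp,glr,gpr,gpv,gpz,grz,gvz,ipr,lpr,lrz,prz,pvz
∂3: piv[bdel,begp,begr,begv,bepr,bepv,bglp,bglr,bgpr,bgpv,blpr,bprz,dgiz,egrz,gpvz,lprz] rk=16  ker:egpr,egpv,glpr
rk∂_2=31

rank∂_2=31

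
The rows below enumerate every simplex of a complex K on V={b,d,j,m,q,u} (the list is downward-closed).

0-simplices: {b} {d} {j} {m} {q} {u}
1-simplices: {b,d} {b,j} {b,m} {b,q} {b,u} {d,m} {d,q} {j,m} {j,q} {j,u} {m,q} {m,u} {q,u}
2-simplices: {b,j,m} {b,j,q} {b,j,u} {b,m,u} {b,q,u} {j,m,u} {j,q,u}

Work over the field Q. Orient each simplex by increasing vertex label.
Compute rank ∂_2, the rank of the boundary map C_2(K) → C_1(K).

rank∂_2=5

n_0=6 n_1=13 n_2=7  [Q]
∂1: piv[bd,bj,bm,bq,bu] rk=5  ker:dm,dq,jm,jq,ju,mq,mu,qu
∂2: piv[bjm,bjq,bju,bmu,bqu] rk=5  ker:jmu,jqu
rk∂_2=5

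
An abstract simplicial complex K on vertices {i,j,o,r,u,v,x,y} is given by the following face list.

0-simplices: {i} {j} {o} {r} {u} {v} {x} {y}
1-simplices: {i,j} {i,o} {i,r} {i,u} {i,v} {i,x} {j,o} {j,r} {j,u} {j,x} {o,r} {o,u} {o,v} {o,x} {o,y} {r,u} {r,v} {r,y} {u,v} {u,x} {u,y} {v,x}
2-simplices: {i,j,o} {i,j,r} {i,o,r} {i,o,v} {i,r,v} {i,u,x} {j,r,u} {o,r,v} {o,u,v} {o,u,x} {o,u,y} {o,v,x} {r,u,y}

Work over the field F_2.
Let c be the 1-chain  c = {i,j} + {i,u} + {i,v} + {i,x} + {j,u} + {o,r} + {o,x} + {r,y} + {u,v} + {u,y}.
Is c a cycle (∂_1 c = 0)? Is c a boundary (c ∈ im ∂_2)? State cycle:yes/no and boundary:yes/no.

cycle:yes boundary:yes

n_0=8 n_1=22 n_2=13  [Z2]
∂1: piv[ij,io,ir,iu,iv,ix,oy] rk=7  ker:jo,jr,ju,jx,or,ou,ov,ox,ru,rv,ry,uv,ux,uy,vx
∂2: piv[ijo,ijr,ior,iov,irv,iux,jru,ouv,oux,ouy,ovx,ruy] rk=12  ker:orv
∂1c = 0
c vs im∂2: reduces to 0 ⇒ boundary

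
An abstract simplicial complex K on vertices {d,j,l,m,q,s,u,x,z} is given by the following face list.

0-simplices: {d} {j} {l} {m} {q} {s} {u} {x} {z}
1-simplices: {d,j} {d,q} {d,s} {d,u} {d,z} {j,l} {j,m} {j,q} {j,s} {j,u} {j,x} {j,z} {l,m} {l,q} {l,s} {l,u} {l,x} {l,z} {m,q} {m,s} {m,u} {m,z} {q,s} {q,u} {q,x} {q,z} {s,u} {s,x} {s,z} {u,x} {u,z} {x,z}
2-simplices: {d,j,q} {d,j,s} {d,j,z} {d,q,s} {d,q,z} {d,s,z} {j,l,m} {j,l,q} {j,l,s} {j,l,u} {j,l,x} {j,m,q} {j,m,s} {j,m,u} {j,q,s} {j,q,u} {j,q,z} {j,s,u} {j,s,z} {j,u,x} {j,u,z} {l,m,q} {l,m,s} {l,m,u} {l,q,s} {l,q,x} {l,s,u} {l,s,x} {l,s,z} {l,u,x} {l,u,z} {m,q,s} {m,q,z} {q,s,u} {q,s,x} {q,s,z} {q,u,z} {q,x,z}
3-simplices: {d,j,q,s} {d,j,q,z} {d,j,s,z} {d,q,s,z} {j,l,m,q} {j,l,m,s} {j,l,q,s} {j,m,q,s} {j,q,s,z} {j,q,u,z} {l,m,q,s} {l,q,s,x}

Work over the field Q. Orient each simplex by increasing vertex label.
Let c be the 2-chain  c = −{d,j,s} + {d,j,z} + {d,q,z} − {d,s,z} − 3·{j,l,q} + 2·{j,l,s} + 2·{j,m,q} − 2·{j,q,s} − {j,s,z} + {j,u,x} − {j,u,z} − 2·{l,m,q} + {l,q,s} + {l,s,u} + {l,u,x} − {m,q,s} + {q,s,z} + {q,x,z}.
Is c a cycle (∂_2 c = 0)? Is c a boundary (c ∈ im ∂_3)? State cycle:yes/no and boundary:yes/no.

n_0=9 n_1=32 n_2=38 n_3=12  [Q]
∂1: piv[dj,dq,ds,du,dz,jl,jm,jx] rk=8  ker:jq,js,ju,jz,lm,lq,ls,lu,lx,lz,mq,ms,mu,mz,qs,qu,qx,qz,su,sx,sz,ux,uz,xz
∂2: piv[djq,djs,djz,dqs,dqz,dsz,jlm,jlq,jls,jlu,jlx,jmq,jms,jmu,jqu,jsu,jux,juz,lqx,lsx,lsz,mqz,qxz] rk=23  ker:jqs,jqz,jsz,lmq,lms,lmu,lqs,lsu,lux,luz,mqs,qsu,qsx,qsz,quz
∂3: piv[djqs,djqz,djsz,dqsz,jlmq,jlms,jlqs,jmqs,jquz,lqsx] rk=10  ker:jqsz,lmqs
∂2c = {d,q} − {d,z} − {j,l} + 2·{j,m} − {j,q} − 2·{j,s} − {j,x} + 3·{j,z} − 2·{l,m} + 2·{l,s} − {l,x} − {m,q} + {m,s} − {q,s} + {q,x} − {q,z} + {s,u} − {s,z} + 2·{u,x} − {u,z} + {x,z}

cycle:no boundary:no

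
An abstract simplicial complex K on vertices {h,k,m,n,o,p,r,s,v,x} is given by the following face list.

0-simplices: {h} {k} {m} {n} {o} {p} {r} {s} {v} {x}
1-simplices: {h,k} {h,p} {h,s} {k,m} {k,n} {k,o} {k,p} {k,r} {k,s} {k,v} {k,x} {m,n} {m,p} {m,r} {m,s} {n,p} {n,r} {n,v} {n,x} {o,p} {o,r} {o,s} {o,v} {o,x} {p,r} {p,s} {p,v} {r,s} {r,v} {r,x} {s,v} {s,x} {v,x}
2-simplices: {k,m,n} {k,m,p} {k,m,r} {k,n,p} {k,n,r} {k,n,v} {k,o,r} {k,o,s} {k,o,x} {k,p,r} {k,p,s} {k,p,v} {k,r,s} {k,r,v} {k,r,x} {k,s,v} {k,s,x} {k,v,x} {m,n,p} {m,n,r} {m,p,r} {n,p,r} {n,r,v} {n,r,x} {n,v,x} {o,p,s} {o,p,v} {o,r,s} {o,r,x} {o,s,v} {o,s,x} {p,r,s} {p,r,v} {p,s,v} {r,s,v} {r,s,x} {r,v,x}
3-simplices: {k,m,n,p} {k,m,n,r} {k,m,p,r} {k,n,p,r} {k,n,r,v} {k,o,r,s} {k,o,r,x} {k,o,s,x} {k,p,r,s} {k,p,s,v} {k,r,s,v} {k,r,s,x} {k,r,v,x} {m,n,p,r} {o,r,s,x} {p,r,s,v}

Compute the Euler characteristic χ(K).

n_0=10 n_1=33 n_2=37 n_3=16
χ=+10−33+37−16=-2

χ(K)=-2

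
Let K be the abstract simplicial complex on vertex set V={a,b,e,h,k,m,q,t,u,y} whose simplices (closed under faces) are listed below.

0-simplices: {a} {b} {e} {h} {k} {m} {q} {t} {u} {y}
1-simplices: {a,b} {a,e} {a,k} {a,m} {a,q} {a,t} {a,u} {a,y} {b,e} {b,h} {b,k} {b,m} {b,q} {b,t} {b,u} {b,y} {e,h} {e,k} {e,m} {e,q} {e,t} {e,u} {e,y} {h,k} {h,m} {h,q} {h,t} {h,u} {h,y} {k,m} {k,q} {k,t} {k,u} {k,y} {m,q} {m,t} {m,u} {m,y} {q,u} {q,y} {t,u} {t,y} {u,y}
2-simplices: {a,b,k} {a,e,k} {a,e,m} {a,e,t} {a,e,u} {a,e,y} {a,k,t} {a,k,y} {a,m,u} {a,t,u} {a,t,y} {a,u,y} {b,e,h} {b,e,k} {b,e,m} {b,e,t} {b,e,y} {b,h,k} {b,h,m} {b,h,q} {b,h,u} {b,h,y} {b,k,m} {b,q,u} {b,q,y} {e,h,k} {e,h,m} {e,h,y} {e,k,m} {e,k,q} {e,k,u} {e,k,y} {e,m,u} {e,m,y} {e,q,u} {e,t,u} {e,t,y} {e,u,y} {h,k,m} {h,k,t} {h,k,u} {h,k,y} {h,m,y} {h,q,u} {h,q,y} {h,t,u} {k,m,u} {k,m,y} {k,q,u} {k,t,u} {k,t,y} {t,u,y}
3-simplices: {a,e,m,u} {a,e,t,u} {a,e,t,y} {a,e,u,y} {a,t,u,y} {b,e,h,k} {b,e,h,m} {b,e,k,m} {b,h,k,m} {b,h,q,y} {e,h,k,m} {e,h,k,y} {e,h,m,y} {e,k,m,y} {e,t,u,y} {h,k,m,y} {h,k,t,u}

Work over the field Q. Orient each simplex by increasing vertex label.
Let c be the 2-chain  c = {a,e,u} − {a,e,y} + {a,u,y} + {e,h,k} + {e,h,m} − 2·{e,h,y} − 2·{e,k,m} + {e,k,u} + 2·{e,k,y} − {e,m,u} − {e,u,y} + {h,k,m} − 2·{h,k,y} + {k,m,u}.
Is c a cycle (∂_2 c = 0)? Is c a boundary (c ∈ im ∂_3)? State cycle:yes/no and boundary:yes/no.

n_0=10 n_1=43 n_2=52 n_3=17  [Q]
∂1: piv[ab,ae,ak,am,aq,at,au,ay,bh] rk=9  ker:be,bk,bm,bq,bt,bu,by,eh,ek,em,eq,et,eu,ey,hk,hm,hq,ht,hu,hy,km,kq,kt,ku,ky,mq,mt,mu,my,qu,qy,tu,ty,uy
∂2: piv[abk,aek,aem,aet,aeu,aey,akt,aky,amu,atu,aty,auy,beh,bek,bem,bet,bey,bhk,bhm,bhq,bhu,bhy,bkm,bqu,bqy,ekq,eku,emy,equ,hkt,hku] rk=31  ker:ehk,ehm,ehy,ekm,eky,emu,etu,ety,euy,hkm,hky,hmy,hqu,hqy,htu,kmu,kmy,kqu,ktu,kty,tuy
∂3: piv[aemu,aetu,aety,aeuy,atuy,behk,behm,bekm,bhkm,bhqy,ehky,ehmy,ekmy,hktu] rk=14  ker:ehkm,etuy,hkmy
∂2c = 0
c vs im∂3: residual ≠ 0 ⇒ not boundary

cycle:yes boundary:no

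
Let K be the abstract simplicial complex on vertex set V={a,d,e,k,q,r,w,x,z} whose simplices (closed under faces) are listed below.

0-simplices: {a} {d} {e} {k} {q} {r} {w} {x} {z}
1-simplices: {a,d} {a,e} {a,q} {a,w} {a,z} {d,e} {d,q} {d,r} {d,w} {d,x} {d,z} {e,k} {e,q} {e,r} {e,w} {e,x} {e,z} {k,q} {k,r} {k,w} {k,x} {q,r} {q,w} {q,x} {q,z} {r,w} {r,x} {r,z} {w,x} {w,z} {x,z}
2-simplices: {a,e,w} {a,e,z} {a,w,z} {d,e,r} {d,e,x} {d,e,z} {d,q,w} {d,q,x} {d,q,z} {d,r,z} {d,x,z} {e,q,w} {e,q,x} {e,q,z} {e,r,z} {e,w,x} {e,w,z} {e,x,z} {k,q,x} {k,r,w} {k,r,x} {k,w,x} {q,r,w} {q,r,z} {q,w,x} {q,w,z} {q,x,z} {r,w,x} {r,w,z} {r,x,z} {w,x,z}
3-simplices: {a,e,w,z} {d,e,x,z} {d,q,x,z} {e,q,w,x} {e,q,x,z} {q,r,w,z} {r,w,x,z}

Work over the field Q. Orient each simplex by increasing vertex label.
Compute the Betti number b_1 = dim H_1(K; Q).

b_1=3

n_0=9 n_1=31 n_2=31 n_3=7  [Q]
∂1: piv[ad,ae,aq,aw,az,dr,dx,ek] rk=8  ker:de,dq,dw,dz,eq,er,ew,ex,ez,kq,kr,kw,kx,qr,qw,qx,qz,rw,rx,rz,wx,wz,xz
∂2: piv[aew,aez,awz,der,dex,dez,dqw,dqx,dqz,drz,dxz,eqw,eqx,ewx,kqx,krw,krx,kwx,qrw,qrz] rk=20  ker:eqz,erz,ewz,exz,qwx,qwz,qxz,rwx,rwz,rxz,wxz
∂3: piv[aewz,dexz,dqxz,eqwx,eqxz,qrwz,rwxz] rk=7
b_1=(31−8)−20=3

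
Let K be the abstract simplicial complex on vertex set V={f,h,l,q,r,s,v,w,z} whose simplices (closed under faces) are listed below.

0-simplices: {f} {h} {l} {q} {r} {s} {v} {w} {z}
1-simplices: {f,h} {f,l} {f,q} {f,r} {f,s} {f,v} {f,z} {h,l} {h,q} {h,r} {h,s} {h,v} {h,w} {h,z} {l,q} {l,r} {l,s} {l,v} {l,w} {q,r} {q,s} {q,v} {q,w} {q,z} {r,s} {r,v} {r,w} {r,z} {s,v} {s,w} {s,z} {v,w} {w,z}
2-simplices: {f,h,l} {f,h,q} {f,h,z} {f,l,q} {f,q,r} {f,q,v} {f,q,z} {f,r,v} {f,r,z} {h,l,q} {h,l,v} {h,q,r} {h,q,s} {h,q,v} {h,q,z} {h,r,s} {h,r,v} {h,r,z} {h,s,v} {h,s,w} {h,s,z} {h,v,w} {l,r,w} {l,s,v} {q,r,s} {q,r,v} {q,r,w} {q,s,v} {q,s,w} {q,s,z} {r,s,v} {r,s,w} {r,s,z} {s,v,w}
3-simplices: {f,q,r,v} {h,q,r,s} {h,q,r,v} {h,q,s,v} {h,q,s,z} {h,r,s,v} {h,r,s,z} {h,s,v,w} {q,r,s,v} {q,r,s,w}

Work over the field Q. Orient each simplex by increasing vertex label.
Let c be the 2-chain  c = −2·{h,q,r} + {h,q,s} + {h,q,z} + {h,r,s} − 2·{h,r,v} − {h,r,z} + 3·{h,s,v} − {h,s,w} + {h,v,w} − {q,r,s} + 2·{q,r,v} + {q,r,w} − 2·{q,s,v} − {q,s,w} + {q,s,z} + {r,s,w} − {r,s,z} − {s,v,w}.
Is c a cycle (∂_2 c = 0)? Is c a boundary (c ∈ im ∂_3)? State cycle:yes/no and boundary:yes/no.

cycle:yes boundary:yes

n_0=9 n_1=33 n_2=34 n_3=10  [Q]
∂1: piv[fh,fl,fq,fr,fs,fv,fz,hw] rk=8  ker:hl,hq,hr,hs,hv,hz,lq,lr,ls,lv,lw,qr,qs,qv,qw,qz,rs,rv,rw,rz,sv,sw,sz,vw,wz
∂2: piv[fhl,fhq,fhz,flq,fqr,fqv,fqz,frv,frz,hlv,hqr,hqs,hqv,hrs,hsv,hsw,hsz,hvw,lrw,lsv,qrw,qsw] rk=22  ker:hlq,hqz,hrv,hrz,qrs,qrv,qsv,qsz,rsv,rsw,rsz,svw
∂3: piv[fqrv,hqrs,hqrv,hqsv,hqsz,hrsv,hrsz,hsvw,qrsw] rk=9  ker:qrsv
∂2c = 0
c vs im∂3: reduces to 0 ⇒ boundary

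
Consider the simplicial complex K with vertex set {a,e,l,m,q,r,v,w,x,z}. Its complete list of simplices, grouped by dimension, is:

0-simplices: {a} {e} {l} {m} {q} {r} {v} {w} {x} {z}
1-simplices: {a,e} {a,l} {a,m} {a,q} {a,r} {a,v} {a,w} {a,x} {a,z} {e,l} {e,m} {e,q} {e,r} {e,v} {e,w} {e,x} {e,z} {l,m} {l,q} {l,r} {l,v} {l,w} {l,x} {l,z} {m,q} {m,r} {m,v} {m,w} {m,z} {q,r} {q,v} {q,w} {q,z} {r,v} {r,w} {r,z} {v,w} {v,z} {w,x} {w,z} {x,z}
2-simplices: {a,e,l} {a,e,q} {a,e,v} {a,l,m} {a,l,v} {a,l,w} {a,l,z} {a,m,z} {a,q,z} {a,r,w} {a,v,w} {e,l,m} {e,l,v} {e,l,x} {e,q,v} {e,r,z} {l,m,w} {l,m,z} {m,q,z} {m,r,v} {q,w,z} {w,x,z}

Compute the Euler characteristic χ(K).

χ(K)=-9

n_0=10 n_1=41 n_2=22
χ=+10−41+22=-9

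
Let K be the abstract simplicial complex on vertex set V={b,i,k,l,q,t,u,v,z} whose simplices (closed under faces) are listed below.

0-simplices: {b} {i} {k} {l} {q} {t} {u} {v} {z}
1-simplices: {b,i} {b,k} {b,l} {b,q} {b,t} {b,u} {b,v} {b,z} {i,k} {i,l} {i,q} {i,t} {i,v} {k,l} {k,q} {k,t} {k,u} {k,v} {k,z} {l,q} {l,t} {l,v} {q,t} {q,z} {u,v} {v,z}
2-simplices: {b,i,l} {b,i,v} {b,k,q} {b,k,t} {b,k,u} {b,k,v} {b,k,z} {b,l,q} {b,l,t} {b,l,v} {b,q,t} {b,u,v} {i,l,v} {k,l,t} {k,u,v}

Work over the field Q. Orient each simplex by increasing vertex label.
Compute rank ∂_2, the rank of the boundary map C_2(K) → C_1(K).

n_0=9 n_1=26 n_2=15  [Q]
∂1: piv[bi,bk,bl,bq,bt,bu,bv,bz] rk=8  ker:ik,il,iq,it,iv,kl,kq,kt,ku,kv,kz,lq,lt,lv,qt,qz,uv,vz
∂2: piv[bil,biv,bkq,bkt,bku,bkv,bkz,blq,blt,blv,bqt,buv,klt] rk=13  ker:ilv,kuv
rk∂_2=13

rank∂_2=13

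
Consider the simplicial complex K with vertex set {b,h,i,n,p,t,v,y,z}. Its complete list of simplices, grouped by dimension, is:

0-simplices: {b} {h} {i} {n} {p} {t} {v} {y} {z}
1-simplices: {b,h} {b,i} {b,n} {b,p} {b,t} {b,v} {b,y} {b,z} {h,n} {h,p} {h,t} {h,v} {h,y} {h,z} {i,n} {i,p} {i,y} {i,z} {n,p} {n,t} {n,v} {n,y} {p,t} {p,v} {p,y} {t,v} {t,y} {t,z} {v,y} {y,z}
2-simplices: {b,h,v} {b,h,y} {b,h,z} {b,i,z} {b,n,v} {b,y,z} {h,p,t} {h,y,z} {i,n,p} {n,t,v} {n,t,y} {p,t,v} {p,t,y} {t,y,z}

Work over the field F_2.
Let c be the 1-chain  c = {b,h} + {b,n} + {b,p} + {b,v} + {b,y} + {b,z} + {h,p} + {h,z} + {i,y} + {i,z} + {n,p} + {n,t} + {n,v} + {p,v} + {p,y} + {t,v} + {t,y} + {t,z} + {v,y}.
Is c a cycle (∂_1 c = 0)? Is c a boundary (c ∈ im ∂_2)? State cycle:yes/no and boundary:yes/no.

n_0=9 n_1=30 n_2=14  [Z2]
∂1: piv[bh,bi,bn,bp,bt,bv,by,bz] rk=8  ker:hn,hp,ht,hv,hy,hz,in,ip,iy,iz,np,nt,nv,ny,pt,pv,py,tv,ty,tz,vy,yz
∂2: piv[bhv,bhy,bhz,biz,bnv,byz,hpt,inp,ntv,nty,ptv,pty,tyz] rk=13  ker:hyz
∂1c = {h} + {p} + {v} + {y}

cycle:no boundary:no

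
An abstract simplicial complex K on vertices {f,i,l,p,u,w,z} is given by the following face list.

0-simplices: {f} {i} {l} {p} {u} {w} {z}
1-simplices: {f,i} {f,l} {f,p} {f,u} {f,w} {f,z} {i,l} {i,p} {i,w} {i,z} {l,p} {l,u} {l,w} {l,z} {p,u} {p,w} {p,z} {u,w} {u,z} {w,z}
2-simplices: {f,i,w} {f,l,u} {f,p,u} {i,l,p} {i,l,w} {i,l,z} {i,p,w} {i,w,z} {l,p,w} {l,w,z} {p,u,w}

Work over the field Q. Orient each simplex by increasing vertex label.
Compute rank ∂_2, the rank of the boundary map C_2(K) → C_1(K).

rank∂_2=9

n_0=7 n_1=20 n_2=11  [Q]
∂1: piv[fi,fl,fp,fu,fw,fz] rk=6  ker:il,ip,iw,iz,lp,lu,lw,lz,pu,pw,pz,uw,uz,wz
∂2: piv[fiw,flu,fpu,ilp,ilw,ilz,ipw,iwz,puw] rk=9  ker:lpw,lwz
rk∂_2=9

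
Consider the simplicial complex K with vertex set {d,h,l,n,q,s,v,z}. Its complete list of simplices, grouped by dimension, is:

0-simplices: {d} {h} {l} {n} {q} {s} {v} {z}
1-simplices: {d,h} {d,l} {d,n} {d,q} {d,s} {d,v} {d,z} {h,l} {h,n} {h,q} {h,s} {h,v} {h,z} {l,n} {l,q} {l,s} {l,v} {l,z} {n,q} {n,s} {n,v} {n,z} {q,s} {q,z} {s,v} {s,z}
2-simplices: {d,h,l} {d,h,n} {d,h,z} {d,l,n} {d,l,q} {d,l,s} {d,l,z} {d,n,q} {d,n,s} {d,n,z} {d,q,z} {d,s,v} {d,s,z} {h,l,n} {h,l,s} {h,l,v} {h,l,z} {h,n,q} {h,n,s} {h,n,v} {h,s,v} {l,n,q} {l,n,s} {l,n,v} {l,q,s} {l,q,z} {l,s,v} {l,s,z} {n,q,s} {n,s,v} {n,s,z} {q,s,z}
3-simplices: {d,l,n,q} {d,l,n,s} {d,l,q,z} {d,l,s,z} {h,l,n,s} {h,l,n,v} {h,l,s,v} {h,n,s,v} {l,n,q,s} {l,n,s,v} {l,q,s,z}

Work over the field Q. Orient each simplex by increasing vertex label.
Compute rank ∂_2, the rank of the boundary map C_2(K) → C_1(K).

rank∂_2=19

n_0=8 n_1=26 n_2=32 n_3=11  [Q]
∂1: piv[dh,dl,dn,dq,ds,dv,dz] rk=7  ker:hl,hn,hq,hs,hv,hz,ln,lq,ls,lv,lz,nq,ns,nv,nz,qs,qz,sv,sz
∂2: piv[dhl,dhn,dhz,dln,dlq,dls,dlz,dnq,dns,dnz,dqz,dsv,dsz,hls,hlv,hnq,hnv,hsv,lqs] rk=19  ker:hln,hlz,hns,lnq,lns,lnv,lqz,lsv,lsz,nqs,nsv,nsz,qsz
∂3: piv[dlnq,dlns,dlqz,dlsz,hlns,hlnv,hlsv,hnsv,lnqs,lqsz] rk=10  ker:lnsv
rk∂_2=19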